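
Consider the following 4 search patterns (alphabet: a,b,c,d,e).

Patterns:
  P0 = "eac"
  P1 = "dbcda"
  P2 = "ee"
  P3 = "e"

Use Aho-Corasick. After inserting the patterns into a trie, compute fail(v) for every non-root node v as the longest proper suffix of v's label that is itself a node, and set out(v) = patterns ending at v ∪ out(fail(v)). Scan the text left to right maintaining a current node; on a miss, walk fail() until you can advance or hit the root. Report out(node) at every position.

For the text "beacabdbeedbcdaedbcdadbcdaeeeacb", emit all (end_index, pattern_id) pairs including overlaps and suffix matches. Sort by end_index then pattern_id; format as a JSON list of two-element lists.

Build:
Trie nodes:
  n0 'ε': d→4 e→1
  n1 'e': a→2 e→9  ←P3
  n2 'ea': c→3
  n3 'eac': ·  ←P0
  n4 'd': b→5
  n5 'db': c→6
  n6 'dbc': d→7
  n7 'dbcd': a→8
  n8 'dbcda': ·  ←P1
  n9 'ee': ·  ←P2

BFS fail/out derivation:
  n1('e'): parent n0 fail=0; on 'e' 0 → fail=0;  out {3}∪∅={3}
  n4('d'): parent n0 fail=0; on 'd' 0 → fail=0;  out ∅∪∅=∅
  n2('ea'): parent n1 fail=0; on 'a' 0 → fail=0;  out ∅∪∅=∅
  n5('db'): parent n4 fail=0; on 'b' 0 → fail=0;  out ∅∪∅=∅
  n9('ee'): parent n1 fail=0; on 'e' 0 → fail=1;  out {2}∪{3}={2,3}
  n3('eac'): parent n2 fail=0; on 'c' 0 → fail=0;  out {0}∪∅={0}
  n6('dbc'): parent n5 fail=0; on 'c' 0 → fail=0;  out ∅∪∅=∅
  n7('dbcd'): parent n6 fail=0; on 'd' 0 → fail=4;  out ∅∪∅=∅
  n8('dbcda'): parent n7 fail=4; on 'a' 4→0 → fail=0;  out {1}∪∅={1}

Text stream:
i=0 'b': node 0→0
i=1 'e': node 0→1  emit P3@[1:1]
i=2 'a': node 1→2
i=3 'c': node 2→3  emit P0@[1:3]
i=4 'a': node 3→0 ·f
i=5 'b': node 0→0
i=6 'd': node 0→4
i=7 'b': node 4→5
i=8 'e': node 5→1 ·f  emit P3@[8:8]
i=9 'e': node 1→9  emit P2@[8:9],P3@[9:9]
i=10 'd': node 9→4 ·f
i=11 'b': node 4→5
i=12 'c': node 5→6
i=13 'd': node 6→7
i=14 'a': node 7→8  emit P1@[10:14]
i=15 'e': node 8→1 ·f  emit P3@[15:15]
i=16 'd': node 1→4 ·f
i=17 'b': node 4→5
i=18 'c': node 5→6
i=19 'd': node 6→7
i=20 'a': node 7→8  emit P1@[16:20]
i=21 'd': node 8→4 ·f
i=22 'b': node 4→5
i=23 'c': node 5→6
i=24 'd': node 6→7
i=25 'a': node 7→8  emit P1@[21:25]
i=26 'e': node 8→1 ·f  emit P3@[26:26]
i=27 'e': node 1→9  emit P2@[26:27],P3@[27:27]
i=28 'e': node 9→9 ·f  emit P2@[27:28],P3@[28:28]
i=29 'a': node 9→2 ·f
i=30 'c': node 2→3  emit P0@[28:30]
i=31 'b': node 3→0 ·f

Matches: [[1,3],[3,0],[8,3],[9,2],[9,3],[14,1],[15,3],[20,1],[25,1],[26,3],[27,2],[27,3],[28,2],[28,3],[30,0]]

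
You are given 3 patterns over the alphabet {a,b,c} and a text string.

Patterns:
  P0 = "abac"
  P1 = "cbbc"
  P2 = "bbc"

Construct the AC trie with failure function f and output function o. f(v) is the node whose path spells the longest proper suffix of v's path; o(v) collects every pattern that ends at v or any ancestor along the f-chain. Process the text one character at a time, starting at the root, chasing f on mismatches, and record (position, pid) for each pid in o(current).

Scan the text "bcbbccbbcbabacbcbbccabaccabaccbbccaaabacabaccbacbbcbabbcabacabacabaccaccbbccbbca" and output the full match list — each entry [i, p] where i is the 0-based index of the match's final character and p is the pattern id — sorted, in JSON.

Construct AC machine:
Trie nodes:
  0='ε' goto a→1 b→9 c→5
  1='a' goto b→2
  2='ab' goto a→3
  3='aba' goto c→4
  4='abac' goto ·  ←P0
  5='c' goto b→6
  6='cb' goto b→7
  7='cbb' goto c→8
  8='cbbc' goto ·  ←P1
  9='b' goto b→10
  10='bb' goto c→11
  11='bbc' goto ·  ←P2

BFS fail/out derivation:
  n1('a'): parent n0 fail=0; on 'a' 0 → fail=0;  out ∅∪∅=∅
  n5('c'): parent n0 fail=0; on 'c' 0 → fail=0;  out ∅∪∅=∅
  n9('b'): parent n0 fail=0; on 'b' 0 → fail=0;  out ∅∪∅=∅
  n2('ab'): parent n1 fail=0; on 'b' 0 → fail=9;  out ∅∪∅=∅
  n6('cb'): parent n5 fail=0; on 'b' 0 → fail=9;  out ∅∪∅=∅
  n10('bb'): parent n9 fail=0; on 'b' 0 → fail=9;  out ∅∪∅=∅
  n3('aba'): parent n2 fail=9; on 'a' 9→0 → fail=1;  out ∅∪∅=∅
  n7('cbb'): parent n6 fail=9; on 'b' 9 → fail=10;  out ∅∪∅=∅
  n11('bbc'): parent n10 fail=9; on 'c' 9→0 → fail=5;  out {2}∪∅={2}
  n4('abac'): parent n3 fail=1; on 'c' 1→0 → fail=5;  out {0}∪∅={0}
  n8('cbbc'): parent n7 fail=10; on 'c' 10 → fail=11;  out {1}∪{2}={1,2}

Text stream:
pos 0 'b': at 9
pos 1 'c': at 5 ·f
pos 2 'b': at 6
pos 3 'b': at 7
pos 4 'c': at 8  emit P1@[1:4],P2@[2:4]
pos 5 'c': at 5 ·f
pos 6 'b': at 6
pos 7 'b': at 7
pos 8 'c': at 8  emit P1@[5:8],P2@[6:8]
pos 9 'b': at 6 ·f
pos 10 'a': at 1 ·f
pos 11 'b': at 2
pos 12 'a': at 3
pos 13 'c': at 4  emit P0@[10:13]
pos 14 'b': at 6 ·f
pos 15 'c': at 5 ·f
pos 16 'b': at 6
pos 17 'b': at 7
pos 18 'c': at 8  emit P1@[15:18],P2@[16:18]
pos 19 'c': at 5 ·f
pos 20 'a': at 1 ·f
pos 21 'b': at 2
pos 22 'a': at 3
pos 23 'c': at 4  emit P0@[20:23]
pos 24 'c': at 5 ·f
pos 25 'a': at 1 ·f
pos 26 'b': at 2
pos 27 'a': at 3
pos 28 'c': at 4  emit P0@[25:28]
pos 29 'c': at 5 ·f
pos 30 'b': at 6
pos 31 'b': at 7
pos 32 'c': at 8  emit P1@[29:32],P2@[30:32]
pos 33 'c': at 5 ·f
pos 34 'a': at 1 ·f
pos 35 'a': at 1 ·f
pos 36 'a': at 1 ·f
pos 37 'b': at 2
pos 38 'a': at 3
pos 39 'c': at 4  emit P0@[36:39]
pos 40 'a': at 1 ·f
pos 41 'b': at 2
pos 42 'a': at 3
pos 43 'c': at 4  emit P0@[40:43]
pos 44 'c': at 5 ·f
pos 45 'b': at 6
pos 46 'a': at 1 ·f
pos 47 'c': at 5 ·f
pos 48 'b': at 6
pos 49 'b': at 7
pos 50 'c': at 8  emit P1@[47:50],P2@[48:50]
pos 51 'b': at 6 ·f
pos 52 'a': at 1 ·f
pos 53 'b': at 2
pos 54 'b': at 10 ·f
pos 55 'c': at 11  emit P2@[53:55]
pos 56 'a': at 1 ·f
pos 57 'b': at 2
pos 58 'a': at 3
pos 59 'c': at 4  emit P0@[56:59]
pos 60 'a': at 1 ·f
pos 61 'b': at 2
pos 62 'a': at 3
pos 63 'c': at 4  emit P0@[60:63]
pos 64 'a': at 1 ·f
pos 65 'b': at 2
pos 66 'a': at 3
pos 67 'c': at 4  emit P0@[64:67]
pos 68 'c': at 5 ·f
pos 69 'a': at 1 ·f
pos 70 'c': at 5 ·f
pos 71 'c': at 5 ·f
pos 72 'b': at 6
pos 73 'b': at 7
pos 74 'c': at 8  emit P1@[71:74],P2@[72:74]
pos 75 'c': at 5 ·f
pos 76 'b': at 6
pos 77 'b': at 7
pos 78 'c': at 8  emit P1@[75:78],P2@[76:78]
pos 79 'a': at 1 ·f

All matches (sorted): [[4,1],[4,2],[8,1],[8,2],[13,0],[18,1],[18,2],[23,0],[28,0],[32,1],[32,2],[39,0],[43,0],[50,1],[50,2],[55,2],[59,0],[63,0],[67,0],[74,1],[74,2],[78,1],[78,2]]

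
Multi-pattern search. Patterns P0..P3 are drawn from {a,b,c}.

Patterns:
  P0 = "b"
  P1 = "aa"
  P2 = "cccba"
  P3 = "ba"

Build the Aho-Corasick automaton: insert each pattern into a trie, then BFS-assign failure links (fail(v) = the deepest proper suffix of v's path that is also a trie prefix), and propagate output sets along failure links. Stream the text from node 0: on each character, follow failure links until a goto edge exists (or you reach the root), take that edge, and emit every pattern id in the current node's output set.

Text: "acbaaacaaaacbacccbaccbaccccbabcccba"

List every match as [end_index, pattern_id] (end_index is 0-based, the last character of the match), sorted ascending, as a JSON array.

Build automaton:
Trie nodes:
  n0 'ε': a→2 b→1 c→4
  n1 'b': a→9  [P0 ends]
  n2 'a': a→3
  n3 'aa': ·  [P1 ends]
  n4 'c': c→5
  n5 'cc': c→6
  n6 'ccc': b→7
  n7 'cccb': a→8
  n8 'cccba': ·  [P2 ends]
  n9 'ba': ·  [P3 ends]

BFS fail/out derivation:
  fail(1) 'b': from fail(0)=0 chase 'b': 0 ⇒ 0;  out={0}∪out(0)={0}
  fail(2) 'a': from fail(0)=0 chase 'a': 0 ⇒ 0;  out=∅∪out(0)=∅
  fail(4) 'c': from fail(0)=0 chase 'c': 0 ⇒ 0;  out=∅∪out(0)=∅
  fail(3) 'aa': from fail(2)=0 chase 'a': 0 ⇒ 2;  out={1}∪out(2)={1}
  fail(5) 'cc': from fail(4)=0 chase 'c': 0 ⇒ 4;  out=∅∪out(4)=∅
  fail(9) 'ba': from fail(1)=0 chase 'a': 0 ⇒ 2;  out={3}∪out(2)={3}
  fail(6) 'ccc': from fail(5)=4 chase 'c': 4 ⇒ 5;  out=∅∪out(5)=∅
  fail(7) 'cccb': from fail(6)=5 chase 'b': 5→4→0 ⇒ 1;  out=∅∪out(1)={0}
  fail(8) 'cccba': from fail(7)=1 chase 'a': 1 ⇒ 9;  out={2}∪out(9)={2,3}

Text stream:
i=0 'a': node 0→2
i=1 'c': node 2→4 (fail-walked)
i=2 'b': node 4→1 (fail-walked)  ** P0@[2:2]
i=3 'a': node 1→9  ** P3@[2:3]
i=4 'a': node 9→3 (fail-walked)  ** P1@[3:4]
i=5 'a': node 3→3 (fail-walked)  ** P1@[4:5]
i=6 'c': node 3→4 (fail-walked)
i=7 'a': node 4→2 (fail-walked)
i=8 'a': node 2→3  ** P1@[7:8]
i=9 'a': node 3→3 (fail-walked)  ** P1@[8:9]
i=10 'a': node 3→3 (fail-walked)  ** P1@[9:10]
i=11 'c': node 3→4 (fail-walked)
i=12 'b': node 4→1 (fail-walked)  ** P0@[12:12]
i=13 'a': node 1→9  ** P3@[12:13]
i=14 'c': node 9→4 (fail-walked)
i=15 'c': node 4→5
i=16 'c': node 5→6
i=17 'b': node 6→7  ** P0@[17:17]
i=18 'a': node 7→8  ** P2@[14:18],P3@[17:18]
i=19 'c': node 8→4 (fail-walked)
i=20 'c': node 4→5
i=21 'b': node 5→1 (fail-walked)  ** P0@[21:21]
i=22 'a': node 1→9  ** P3@[21:22]
i=23 'c': node 9→4 (fail-walked)
i=24 'c': node 4→5
i=25 'c': node 5→6
i=26 'c': node 6→6 (fail-walked)
i=27 'b': node 6→7  ** P0@[27:27]
i=28 'a': node 7→8  ** P2@[24:28],P3@[27:28]
i=29 'b': node 8→1 (fail-walked)  ** P0@[29:29]
i=30 'c': node 1→4 (fail-walked)
i=31 'c': node 4→5
i=32 'c': node 5→6
i=33 'b': node 6→7  ** P0@[33:33]
i=34 'a': node 7→8  ** P2@[30:34],P3@[33:34]

Result: [[2,0],[3,3],[4,1],[5,1],[8,1],[9,1],[10,1],[12,0],[13,3],[17,0],[18,2],[18,3],[21,0],[22,3],[27,0],[28,2],[28,3],[29,0],[33,0],[34,2],[34,3]]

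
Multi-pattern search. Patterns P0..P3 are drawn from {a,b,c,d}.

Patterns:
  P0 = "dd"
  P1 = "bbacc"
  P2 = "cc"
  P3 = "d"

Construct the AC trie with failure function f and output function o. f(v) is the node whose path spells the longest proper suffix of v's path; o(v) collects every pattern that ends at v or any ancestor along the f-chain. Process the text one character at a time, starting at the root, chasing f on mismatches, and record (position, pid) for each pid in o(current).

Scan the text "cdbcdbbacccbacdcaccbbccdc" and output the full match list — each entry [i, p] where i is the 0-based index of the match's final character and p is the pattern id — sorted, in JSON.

Build:
Trie (insert patterns):
  n0 'ε': b→3 c→8 d→1
  n1 'd': d→2  [P3 ends]
  n2 'dd': ·  [P0 ends]
  n3 'b': b→4
  n4 'bb': a→5
  n5 'bba': c→6
  n6 'bbac': c→7
  n7 'bbacc': ·  [P1 ends]
  n8 'c': c→9
  n9 'cc': ·  [P2 ends]

BFS fail/out derivation:
  n1('d'): parent n0 fail=0; on 'd' 0 → fail=0;  out {3}∪∅={3}
  n3('b'): parent n0 fail=0; on 'b' 0 → fail=0;  out ∅∪∅=∅
  n8('c'): parent n0 fail=0; on 'c' 0 → fail=0;  out ∅∪∅=∅
  n2('dd'): parent n1 fail=0; on 'd' 0 → fail=1;  out {0}∪{3}={0,3}
  n4('bb'): parent n3 fail=0; on 'b' 0 → fail=3;  out ∅∪∅=∅
  n9('cc'): parent n8 fail=0; on 'c' 0 → fail=8;  out {2}∪∅={2}
  n5('bba'): parent n4 fail=3; on 'a' 3→0 → fail=0;  out ∅∪∅=∅
  n6('bbac'): parent n5 fail=0; on 'c' 0 → fail=8;  out ∅∪∅=∅
  n7('bbacc'): parent n6 fail=8; on 'c' 8 → fail=9;  out {1}∪{2}={1,2}

Run:
[0] read 'c'  n0⇒n8
[1] read 'd'  n8⇒n1 (via fail)  → match P3@[1:1]
[2] read 'b'  n1⇒n3 (via fail)
[3] read 'c'  n3⇒n8 (via fail)
[4] read 'd'  n8⇒n1 (via fail)  → match P3@[4:4]
[5] read 'b'  n1⇒n3 (via fail)
[6] read 'b'  n3⇒n4
[7] read 'a'  n4⇒n5
[8] read 'c'  n5⇒n6
[9] read 'c'  n6⇒n7  → match P1@[5:9],P2@[8:9]
[10] read 'c'  n7⇒n9 (via fail)  → match P2@[9:10]
[11] read 'b'  n9⇒n3 (via fail)
[12] read 'a'  n3⇒n0 (via fail)
[13] read 'c'  n0⇒n8
[14] read 'd'  n8⇒n1 (via fail)  → match P3@[14:14]
[15] read 'c'  n1⇒n8 (via fail)
[16] read 'a'  n8⇒n0 (via fail)
[17] read 'c'  n0⇒n8
[18] read 'c'  n8⇒n9  → match P2@[17:18]
[19] read 'b'  n9⇒n3 (via fail)
[20] read 'b'  n3⇒n4
[21] read 'c'  n4⇒n8 (via fail)
[22] read 'c'  n8⇒n9  → match P2@[21:22]
[23] read 'd'  n9⇒n1 (via fail)  → match P3@[23:23]
[24] read 'c'  n1⇒n8 (via fail)

Matches: [[1,3],[4,3],[9,1],[9,2],[10,2],[14,3],[18,2],[22,2],[23,3]]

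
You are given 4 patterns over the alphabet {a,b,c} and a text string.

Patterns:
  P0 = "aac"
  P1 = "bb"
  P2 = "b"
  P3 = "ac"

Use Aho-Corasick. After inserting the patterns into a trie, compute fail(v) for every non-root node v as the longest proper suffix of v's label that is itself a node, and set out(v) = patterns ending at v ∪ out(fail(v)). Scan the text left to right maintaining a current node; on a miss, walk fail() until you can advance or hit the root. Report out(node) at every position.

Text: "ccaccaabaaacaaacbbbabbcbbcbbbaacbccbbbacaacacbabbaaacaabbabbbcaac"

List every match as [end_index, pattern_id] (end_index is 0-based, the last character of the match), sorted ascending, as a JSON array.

Construct AC machine:
Trie nodes:
  n0 'ε': a→1 b→4
  n1 'a': a→2 c→6
  n2 'aa': c→3
  n3 'aac': ·  [P0 ends]
  n4 'b': b→5  [P2 ends]
  n5 'bb': ·  [P1 ends]
  n6 'ac': ·  [P3 ends]

Failure links (BFS by depth):
  fail(1) 'a': from fail(0)=0 chase 'a': 0 ⇒ 0;  out=∅∪out(0)=∅
  fail(4) 'b': from fail(0)=0 chase 'b': 0 ⇒ 0;  out={2}∪out(0)={2}
  fail(2) 'aa': from fail(1)=0 chase 'a': 0 ⇒ 1;  out=∅∪out(1)=∅
  fail(5) 'bb': from fail(4)=0 chase 'b': 0 ⇒ 4;  out={1}∪out(4)={1,2}
  fail(6) 'ac': from fail(1)=0 chase 'c': 0 ⇒ 0;  out={3}∪out(0)={3}
  fail(3) 'aac': from fail(2)=1 chase 'c': 1 ⇒ 6;  out={0}∪out(6)={0,3}

Scan:
pos 0 'c': at 0
pos 1 'c': at 0
pos 2 'a': at 1
pos 3 'c': at 6  → match P3@[2:3]
pos 4 'c': at 0 (via fail)
pos 5 'a': at 1
pos 6 'a': at 2
pos 7 'b': at 4 (via fail)  → match P2@[7:7]
pos 8 'a': at 1 (via fail)
pos 9 'a': at 2
pos 10 'a': at 2 (via fail)
pos 11 'c': at 3  → match P0@[9:11],P3@[10:11]
pos 12 'a': at 1 (via fail)
pos 13 'a': at 2
pos 14 'a': at 2 (via fail)
pos 15 'c': at 3  → match P0@[13:15],P3@[14:15]
pos 16 'b': at 4 (via fail)  → match P2@[16:16]
pos 17 'b': at 5  → match P1@[16:17],P2@[17:17]
pos 18 'b': at 5 (via fail)  → match P1@[17:18],P2@[18:18]
pos 19 'a': at 1 (via fail)
pos 20 'b': at 4 (via fail)  → match P2@[20:20]
pos 21 'b': at 5  → match P1@[20:21],P2@[21:21]
pos 22 'c': at 0 (via fail)
pos 23 'b': at 4  → match P2@[23:23]
pos 24 'b': at 5  → match P1@[23:24],P2@[24:24]
pos 25 'c': at 0 (via fail)
pos 26 'b': at 4  → match P2@[26:26]
pos 27 'b': at 5  → match P1@[26:27],P2@[27:27]
pos 28 'b': at 5 (via fail)  → match P1@[27:28],P2@[28:28]
pos 29 'a': at 1 (via fail)
pos 30 'a': at 2
pos 31 'c': at 3  → match P0@[29:31],P3@[30:31]
pos 32 'b': at 4 (via fail)  → match P2@[32:32]
pos 33 'c': at 0 (via fail)
pos 34 'c': at 0
pos 35 'b': at 4  → match P2@[35:35]
pos 36 'b': at 5  → match P1@[35:36],P2@[36:36]
pos 37 'b': at 5 (via fail)  → match P1@[36:37],P2@[37:37]
pos 38 'a': at 1 (via fail)
pos 39 'c': at 6  → match P3@[38:39]
pos 40 'a': at 1 (via fail)
pos 41 'a': at 2
pos 42 'c': at 3  → match P0@[40:42],P3@[41:42]
pos 43 'a': at 1 (via fail)
pos 44 'c': at 6  → match P3@[43:44]
pos 45 'b': at 4 (via fail)  → match P2@[45:45]
pos 46 'a': at 1 (via fail)
pos 47 'b': at 4 (via fail)  → match P2@[47:47]
pos 48 'b': at 5  → match P1@[47:48],P2@[48:48]
pos 49 'a': at 1 (via fail)
pos 50 'a': at 2
pos 51 'a': at 2 (via fail)
pos 52 'c': at 3  → match P0@[50:52],P3@[51:52]
pos 53 'a': at 1 (via fail)
pos 54 'a': at 2
pos 55 'b': at 4 (via fail)  → match P2@[55:55]
pos 56 'b': at 5  → match P1@[55:56],P2@[56:56]
pos 57 'a': at 1 (via fail)
pos 58 'b': at 4 (via fail)  → match P2@[58:58]
pos 59 'b': at 5  → match P1@[58:59],P2@[59:59]
pos 60 'b': at 5 (via fail)  → match P1@[59:60],P2@[60:60]
pos 61 'c': at 0 (via fail)
pos 62 'a': at 1
pos 63 'a': at 2
pos 64 'c': at 3  → match P0@[62:64],P3@[63:64]

All matches (sorted): [[3,3],[7,2],[11,0],[11,3],[15,0],[15,3],[16,2],[17,1],[17,2],[18,1],[18,2],[20,2],[21,1],[21,2],[23,2],[24,1],[24,2],[26,2],[27,1],[27,2],[28,1],[28,2],[31,0],[31,3],[32,2],[35,2],[36,1],[36,2],[37,1],[37,2],[39,3],[42,0],[42,3],[44,3],[45,2],[47,2],[48,1],[48,2],[52,0],[52,3],[55,2],[56,1],[56,2],[58,2],[59,1],[59,2],[60,1],[60,2],[64,0],[64,3]]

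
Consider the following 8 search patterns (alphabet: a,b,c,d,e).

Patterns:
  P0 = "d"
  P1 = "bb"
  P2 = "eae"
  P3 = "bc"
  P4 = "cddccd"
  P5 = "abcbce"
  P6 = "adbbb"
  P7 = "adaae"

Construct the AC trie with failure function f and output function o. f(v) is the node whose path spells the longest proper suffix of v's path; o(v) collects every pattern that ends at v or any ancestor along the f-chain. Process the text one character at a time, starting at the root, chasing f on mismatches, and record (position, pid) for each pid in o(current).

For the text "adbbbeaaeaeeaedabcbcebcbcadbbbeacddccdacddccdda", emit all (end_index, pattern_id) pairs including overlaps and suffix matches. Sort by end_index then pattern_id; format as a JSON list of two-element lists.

Build:
Trie (insert patterns):
  n0 'ε': a→14 b→2 c→8 d→1 e→4
  n1 'd': ·  ←P0
  n2 'b': b→3 c→7
  n3 'bb': ·  ←P1
  n4 'e': a→5
  n5 'ea': e→6
  n6 'eae': ·  ←P2
  n7 'bc': ·  ←P3
  n8 'c': d→9
  n9 'cd': d→10
  n10 'cdd': c→11
  n11 'cddc': c→12
  n12 'cddcc': d→13
  n13 'cddccd': ·  ←P4
  n14 'a': b→15 d→20
  n15 'ab': c→16
  n16 'abc': b→17
  n17 'abcb': c→18
  n18 'abcbc': e→19
  n19 'abcbce': ·  ←P5
  n20 'ad': a→24 b→21
  n21 'adb': b→22
  n22 'adbb': b→23
  n23 'adbbb': ·  ←P6
  n24 'ada': a→25
  n25 'adaa': e→26
  n26 'adaae': ·  ←P7

BFS fail/out derivation:
  fail(1) 'd': from fail(0)=0 chase 'd': 0 ⇒ 0;  out={0}∪out(0)={0}
  fail(2) 'b': from fail(0)=0 chase 'b': 0 ⇒ 0;  out=∅∪out(0)=∅
  fail(4) 'e': from fail(0)=0 chase 'e': 0 ⇒ 0;  out=∅∪out(0)=∅
  fail(8) 'c': from fail(0)=0 chase 'c': 0 ⇒ 0;  out=∅∪out(0)=∅
  fail(14) 'a': from fail(0)=0 chase 'a': 0 ⇒ 0;  out=∅∪out(0)=∅
  fail(3) 'bb': from fail(2)=0 chase 'b': 0 ⇒ 2;  out={1}∪out(2)={1}
  fail(5) 'ea': from fail(4)=0 chase 'a': 0 ⇒ 14;  out=∅∪out(14)=∅
  fail(7) 'bc': from fail(2)=0 chase 'c': 0 ⇒ 8;  out={3}∪out(8)={3}
  fail(9) 'cd': from fail(8)=0 chase 'd': 0 ⇒ 1;  out=∅∪out(1)={0}
  fail(15) 'ab': from fail(14)=0 chase 'b': 0 ⇒ 2;  out=∅∪out(2)=∅
  fail(20) 'ad': from fail(14)=0 chase 'd': 0 ⇒ 1;  out=∅∪out(1)={0}
  fail(6) 'eae': from fail(5)=14 chase 'e': 14→0 ⇒ 4;  out={2}∪out(4)={2}
  fail(10) 'cdd': from fail(9)=1 chase 'd': 1→0 ⇒ 1;  out=∅∪out(1)={0}
  fail(16) 'abc': from fail(15)=2 chase 'c': 2 ⇒ 7;  out=∅∪out(7)={3}
  fail(21) 'adb': from fail(20)=1 chase 'b': 1→0 ⇒ 2;  out=∅∪out(2)=∅
  fail(24) 'ada': from fail(20)=1 chase 'a': 1→0 ⇒ 14;  out=∅∪out(14)=∅
  fail(11) 'cddc': from fail(10)=1 chase 'c': 1→0 ⇒ 8;  out=∅∪out(8)=∅
  fail(17) 'abcb': from fail(16)=7 chase 'b': 7→8→0 ⇒ 2;  out=∅∪out(2)=∅
  fail(22) 'adbb': from fail(21)=2 chase 'b': 2 ⇒ 3;  out=∅∪out(3)={1}
  fail(25) 'adaa': from fail(24)=14 chase 'a': 14→0 ⇒ 14;  out=∅∪out(14)=∅
  fail(12) 'cddcc': from fail(11)=8 chase 'c': 8→0 ⇒ 8;  out=∅∪out(8)=∅
  fail(18) 'abcbc': from fail(17)=2 chase 'c': 2 ⇒ 7;  out=∅∪out(7)={3}
  fail(23) 'adbbb': from fail(22)=3 chase 'b': 3→2 ⇒ 3;  out={6}∪out(3)={1,6}
  fail(26) 'adaae': from fail(25)=14 chase 'e': 14→0 ⇒ 4;  out={7}∪out(4)={7}
  fail(13) 'cddccd': from fail(12)=8 chase 'd': 8 ⇒ 9;  out={4}∪out(9)={0,4}
  fail(19) 'abcbce': from fail(18)=7 chase 'e': 7→8→0 ⇒ 4;  out={5}∪out(4)={5}

Scan:
pos 0 'a': at 14
pos 1 'd': at 20  emit P0@[1:1]
pos 2 'b': at 21
pos 3 'b': at 22  emit P1@[2:3]
pos 4 'b': at 23  emit P1@[3:4],P6@[0:4]
pos 5 'e': at 4 (fail-walked)
pos 6 'a': at 5
pos 7 'a': at 14 (fail-walked)
pos 8 'e': at 4 (fail-walked)
pos 9 'a': at 5
pos 10 'e': at 6  emit P2@[8:10]
pos 11 'e': at 4 (fail-walked)
pos 12 'a': at 5
pos 13 'e': at 6  emit P2@[11:13]
pos 14 'd': at 1 (fail-walked)  emit P0@[14:14]
pos 15 'a': at 14 (fail-walked)
pos 16 'b': at 15
pos 17 'c': at 16  emit P3@[16:17]
pos 18 'b': at 17
pos 19 'c': at 18  emit P3@[18:19]
pos 20 'e': at 19  emit P5@[15:20]
pos 21 'b': at 2 (fail-walked)
pos 22 'c': at 7  emit P3@[21:22]
pos 23 'b': at 2 (fail-walked)
pos 24 'c': at 7  emit P3@[23:24]
pos 25 'a': at 14 (fail-walked)
pos 26 'd': at 20  emit P0@[26:26]
pos 27 'b': at 21
pos 28 'b': at 22  emit P1@[27:28]
pos 29 'b': at 23  emit P1@[28:29],P6@[25:29]
pos 30 'e': at 4 (fail-walked)
pos 31 'a': at 5
pos 32 'c': at 8 (fail-walked)
pos 33 'd': at 9  emit P0@[33:33]
pos 34 'd': at 10  emit P0@[34:34]
pos 35 'c': at 11
pos 36 'c': at 12
pos 37 'd': at 13  emit P0@[37:37],P4@[32:37]
pos 38 'a': at 14 (fail-walked)
pos 39 'c': at 8 (fail-walked)
pos 40 'd': at 9  emit P0@[40:40]
pos 41 'd': at 10  emit P0@[41:41]
pos 42 'c': at 11
pos 43 'c': at 12
pos 44 'd': at 13  emit P0@[44:44],P4@[39:44]
pos 45 'd': at 10 (fail-walked)  emit P0@[45:45]
pos 46 'a': at 14 (fail-walked)

Matches: [[1,0],[3,1],[4,1],[4,6],[10,2],[13,2],[14,0],[17,3],[19,3],[20,5],[22,3],[24,3],[26,0],[28,1],[29,1],[29,6],[33,0],[34,0],[37,0],[37,4],[40,0],[41,0],[44,0],[44,4],[45,0]]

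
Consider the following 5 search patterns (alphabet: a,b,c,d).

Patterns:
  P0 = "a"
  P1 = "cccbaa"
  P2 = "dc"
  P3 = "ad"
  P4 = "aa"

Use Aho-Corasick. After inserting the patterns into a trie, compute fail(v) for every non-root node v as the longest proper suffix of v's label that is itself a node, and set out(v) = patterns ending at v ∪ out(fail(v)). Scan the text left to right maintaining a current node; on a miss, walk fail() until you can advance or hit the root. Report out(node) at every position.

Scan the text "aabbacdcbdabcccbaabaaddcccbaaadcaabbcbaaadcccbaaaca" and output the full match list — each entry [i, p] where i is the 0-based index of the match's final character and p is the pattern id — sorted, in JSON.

Build automaton:
Trie nodes:
  0='ε' goto a→1 c→2 d→8
  1='a' goto a→11 d→10  ←P0
  2='c' goto c→3
  3='cc' goto c→4
  4='ccc' goto b→5
  5='cccb' goto a→6
  6='cccba' goto a→7
  7='cccbaa' goto ·  ←P1
  8='d' goto c→9
  9='dc' goto ·  ←P2
  10='ad' goto ·  ←P3
  11='aa' goto ·  ←P4

BFS fail/out derivation:
  n1('a'): parent n0 fail=0; on 'a' 0 → fail=0;  out {0}∪∅={0}
  n2('c'): parent n0 fail=0; on 'c' 0 → fail=0;  out ∅∪∅=∅
  n8('d'): parent n0 fail=0; on 'd' 0 → fail=0;  out ∅∪∅=∅
  n3('cc'): parent n2 fail=0; on 'c' 0 → fail=2;  out ∅∪∅=∅
  n9('dc'): parent n8 fail=0; on 'c' 0 → fail=2;  out {2}∪∅={2}
  n10('ad'): parent n1 fail=0; on 'd' 0 → fail=8;  out {3}∪∅={3}
  n11('aa'): parent n1 fail=0; on 'a' 0 → fail=1;  out {4}∪{0}={0,4}
  n4('ccc'): parent n3 fail=2; on 'c' 2 → fail=3;  out ∅∪∅=∅
  n5('cccb'): parent n4 fail=3; on 'b' 3→2→0 → fail=0;  out ∅∪∅=∅
  n6('cccba'): parent n5 fail=0; on 'a' 0 → fail=1;  out ∅∪{0}={0}
  n7('cccbaa'): parent n6 fail=1; on 'a' 1 → fail=11;  out {1}∪{0,4}={0,1,4}

Text stream:
i=0 'a': node 0→1  emit P0@[0:0]
i=1 'a': node 1→11  emit P0@[1:1],P4@[0:1]
i=2 'b': node 11→0 (via fail)
i=3 'b': node 0→0
i=4 'a': node 0→1  emit P0@[4:4]
i=5 'c': node 1→2 (via fail)
i=6 'd': node 2→8 (via fail)
i=7 'c': node 8→9  emit P2@[6:7]
i=8 'b': node 9→0 (via fail)
i=9 'd': node 0→8
i=10 'a': node 8→1 (via fail)  emit P0@[10:10]
i=11 'b': node 1→0 (via fail)
i=12 'c': node 0→2
i=13 'c': node 2→3
i=14 'c': node 3→4
i=15 'b': node 4→5
i=16 'a': node 5→6  emit P0@[16:16]
i=17 'a': node 6→7  emit P0@[17:17],P1@[12:17],P4@[16:17]
i=18 'b': node 7→0 (via fail)
i=19 'a': node 0→1  emit P0@[19:19]
i=20 'a': node 1→11  emit P0@[20:20],P4@[19:20]
i=21 'd': node 11→10 (via fail)  emit P3@[20:21]
i=22 'd': node 10→8 (via fail)
i=23 'c': node 8→9  emit P2@[22:23]
i=24 'c': node 9→3 (via fail)
i=25 'c': node 3→4
i=26 'b': node 4→5
i=27 'a': node 5→6  emit P0@[27:27]
i=28 'a': node 6→7  emit P0@[28:28],P1@[23:28],P4@[27:28]
i=29 'a': node 7→11 (via fail)  emit P0@[29:29],P4@[28:29]
i=30 'd': node 11→10 (via fail)  emit P3@[29:30]
i=31 'c': node 10→9 (via fail)  emit P2@[30:31]
i=32 'a': node 9→1 (via fail)  emit P0@[32:32]
i=33 'a': node 1→11  emit P0@[33:33],P4@[32:33]
i=34 'b': node 11→0 (via fail)
i=35 'b': node 0→0
i=36 'c': node 0→2
i=37 'b': node 2→0 (via fail)
i=38 'a': node 0→1  emit P0@[38:38]
i=39 'a': node 1→11  emit P0@[39:39],P4@[38:39]
i=40 'a': node 11→11 (via fail)  emit P0@[40:40],P4@[39:40]
i=41 'd': node 11→10 (via fail)  emit P3@[40:41]
i=42 'c': node 10→9 (via fail)  emit P2@[41:42]
i=43 'c': node 9→3 (via fail)
i=44 'c': node 3→4
i=45 'b': node 4→5
i=46 'a': node 5→6  emit P0@[46:46]
i=47 'a': node 6→7  emit P0@[47:47],P1@[42:47],P4@[46:47]
i=48 'a': node 7→11 (via fail)  emit P0@[48:48],P4@[47:48]
i=49 'c': node 11→2 (via fail)
i=50 'a': node 2→1 (via fail)  emit P0@[50:50]

Result: [[0,0],[1,0],[1,4],[4,0],[7,2],[10,0],[16,0],[17,0],[17,1],[17,4],[19,0],[20,0],[20,4],[21,3],[23,2],[27,0],[28,0],[28,1],[28,4],[29,0],[29,4],[30,3],[31,2],[32,0],[33,0],[33,4],[38,0],[39,0],[39,4],[40,0],[40,4],[41,3],[42,2],[46,0],[47,0],[47,1],[47,4],[48,0],[48,4],[50,0]]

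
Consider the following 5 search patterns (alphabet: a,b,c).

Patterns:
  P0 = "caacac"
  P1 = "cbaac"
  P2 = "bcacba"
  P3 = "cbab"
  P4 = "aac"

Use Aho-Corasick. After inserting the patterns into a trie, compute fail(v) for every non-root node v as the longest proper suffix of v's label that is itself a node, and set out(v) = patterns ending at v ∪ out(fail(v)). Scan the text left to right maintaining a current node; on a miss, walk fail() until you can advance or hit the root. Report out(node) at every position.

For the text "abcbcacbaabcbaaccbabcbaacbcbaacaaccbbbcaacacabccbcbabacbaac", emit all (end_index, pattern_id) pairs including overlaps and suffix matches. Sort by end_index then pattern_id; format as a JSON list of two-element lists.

Build:
Trie nodes:
  n0 'ε': a→18 b→11 c→1
  n1 'c': a→2 b→7
  n2 'ca': a→3
  n3 'caa': c→4
  n4 'caac': a→5
  n5 'caaca': c→6
  n6 'caacac': ·  ←P0
  n7 'cb': a→8
  n8 'cba': a→9 b→17
  n9 'cbaa': c→10
  n10 'cbaac': ·  ←P1
  n11 'b': c→12
  n12 'bc': a→13
  n13 'bca': c→14
  n14 'bcac': b→15
  n15 'bcacb': a→16
  n16 'bcacba': ·  ←P2
  n17 'cbab': ·  ←P3
  n18 'a': a→19
  n19 'aa': c→20
  n20 'aac': ·  ←P4

Failure links (BFS by depth):
  n1('c'): parent n0 fail=0; on 'c' 0 → fail=0;  out ∅∪∅=∅
  n11('b'): parent n0 fail=0; on 'b' 0 → fail=0;  out ∅∪∅=∅
  n18('a'): parent n0 fail=0; on 'a' 0 → fail=0;  out ∅∪∅=∅
  n2('ca'): parent n1 fail=0; on 'a' 0 → fail=18;  out ∅∪∅=∅
  n7('cb'): parent n1 fail=0; on 'b' 0 → fail=11;  out ∅∪∅=∅
  n12('bc'): parent n11 fail=0; on 'c' 0 → fail=1;  out ∅∪∅=∅
  n19('aa'): parent n18 fail=0; on 'a' 0 → fail=18;  out ∅∪∅=∅
  n3('caa'): parent n2 fail=18; on 'a' 18 → fail=19;  out ∅∪∅=∅
  n8('cba'): parent n7 fail=11; on 'a' 11→0 → fail=18;  out ∅∪∅=∅
  n13('bca'): parent n12 fail=1; on 'a' 1 → fail=2;  out ∅∪∅=∅
  n20('aac'): parent n19 fail=18; on 'c' 18→0 → fail=1;  out {4}∪∅={4}
  n4('caac'): parent n3 fail=19; on 'c' 19 → fail=20;  out ∅∪{4}={4}
  n9('cbaa'): parent n8 fail=18; on 'a' 18 → fail=19;  out ∅∪∅=∅
  n14('bcac'): parent n13 fail=2; on 'c' 2→18→0 → fail=1;  out ∅∪∅=∅
  n17('cbab'): parent n8 fail=18; on 'b' 18→0 → fail=11;  out {3}∪∅={3}
  n5('caaca'): parent n4 fail=20; on 'a' 20→1 → fail=2;  out ∅∪∅=∅
  n10('cbaac'): parent n9 fail=19; on 'c' 19 → fail=20;  out {1}∪{4}={1,4}
  n15('bcacb'): parent n14 fail=1; on 'b' 1 → fail=7;  out ∅∪∅=∅
  n6('caacac'): parent n5 fail=2; on 'c' 2→18→0 → fail=1;  out {0}∪∅={0}
  n16('bcacba'): parent n15 fail=7; on 'a' 7 → fail=8;  out {2}∪∅={2}

Scan:
i=0 'a': node 0→18
i=1 'b': node 18→11 (fail-walked)
i=2 'c': node 11→12
i=3 'b': node 12→7 (fail-walked)
i=4 'c': node 7→12 (fail-walked)
i=5 'a': node 12→13
i=6 'c': node 13→14
i=7 'b': node 14→15
i=8 'a': node 15→16  → match P2@[3:8]
i=9 'a': node 16→9 (fail-walked)
i=10 'b': node 9→11 (fail-walked)
i=11 'c': node 11→12
i=12 'b': node 12→7 (fail-walked)
i=13 'a': node 7→8
i=14 'a': node 8→9
i=15 'c': node 9→10  → match P1@[11:15],P4@[13:15]
i=16 'c': node 10→1 (fail-walked)
i=17 'b': node 1→7
i=18 'a': node 7→8
i=19 'b': node 8→17  → match P3@[16:19]
i=20 'c': node 17→12 (fail-walked)
i=21 'b': node 12→7 (fail-walked)
i=22 'a': node 7→8
i=23 'a': node 8→9
i=24 'c': node 9→10  → match P1@[20:24],P4@[22:24]
i=25 'b': node 10→7 (fail-walked)
i=26 'c': node 7→12 (fail-walked)
i=27 'b': node 12→7 (fail-walked)
i=28 'a': node 7→8
i=29 'a': node 8→9
i=30 'c': node 9→10  → match P1@[26:30],P4@[28:30]
i=31 'a': node 10→2 (fail-walked)
i=32 'a': node 2→3
i=33 'c': node 3→4  → match P4@[31:33]
i=34 'c': node 4→1 (fail-walked)
i=35 'b': node 1→7
i=36 'b': node 7→11 (fail-walked)
i=37 'b': node 11→11 (fail-walked)
i=38 'c': node 11→12
i=39 'a': node 12→13
i=40 'a': node 13→3 (fail-walked)
i=41 'c': node 3→4  → match P4@[39:41]
i=42 'a': node 4→5
i=43 'c': node 5→6  → match P0@[38:43]
i=44 'a': node 6→2 (fail-walked)
i=45 'b': node 2→11 (fail-walked)
i=46 'c': node 11→12
i=47 'c': node 12→1 (fail-walked)
i=48 'b': node 1→7
i=49 'c': node 7→12 (fail-walked)
i=50 'b': node 12→7 (fail-walked)
i=51 'a': node 7→8
i=52 'b': node 8→17  → match P3@[49:52]
i=53 'a': node 17→18 (fail-walked)
i=54 'c': node 18→1 (fail-walked)
i=55 'b': node 1→7
i=56 'a': node 7→8
i=57 'a': node 8→9
i=58 'c': node 9→10  → match P1@[54:58],P4@[56:58]

Result: [[8,2],[15,1],[15,4],[19,3],[24,1],[24,4],[30,1],[30,4],[33,4],[41,4],[43,0],[52,3],[58,1],[58,4]]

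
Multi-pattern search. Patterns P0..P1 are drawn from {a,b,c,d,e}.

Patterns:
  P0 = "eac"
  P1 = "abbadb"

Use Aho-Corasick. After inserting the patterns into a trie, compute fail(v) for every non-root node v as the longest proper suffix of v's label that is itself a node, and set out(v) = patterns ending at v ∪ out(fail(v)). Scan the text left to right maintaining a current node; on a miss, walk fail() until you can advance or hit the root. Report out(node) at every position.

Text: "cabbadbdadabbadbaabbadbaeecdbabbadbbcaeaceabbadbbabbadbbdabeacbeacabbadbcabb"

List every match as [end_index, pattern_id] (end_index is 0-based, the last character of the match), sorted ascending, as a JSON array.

Build:
Trie (insert patterns):
  0='ε' goto a→4 e→1
  1='e' goto a→2
  2='ea' goto c→3
  3='eac' goto ·  ←P0
  4='a' goto b→5
  5='ab' goto b→6
  6='abb' goto a→7
  7='abba' goto d→8
  8='abbad' goto b→9
  9='abbadb' goto ·  ←P1

BFS fail/out derivation:
  fail(1) 'e': from fail(0)=0 chase 'e': 0 ⇒ 0;  out=∅∪out(0)=∅
  fail(4) 'a': from fail(0)=0 chase 'a': 0 ⇒ 0;  out=∅∪out(0)=∅
  fail(2) 'ea': from fail(1)=0 chase 'a': 0 ⇒ 4;  out=∅∪out(4)=∅
  fail(5) 'ab': from fail(4)=0 chase 'b': 0 ⇒ 0;  out=∅∪out(0)=∅
  fail(3) 'eac': from fail(2)=4 chase 'c': 4→0 ⇒ 0;  out={0}∪out(0)={0}
  fail(6) 'abb': from fail(5)=0 chase 'b': 0 ⇒ 0;  out=∅∪out(0)=∅
  fail(7) 'abba': from fail(6)=0 chase 'a': 0 ⇒ 4;  out=∅∪out(4)=∅
  fail(8) 'abbad': from fail(7)=4 chase 'd': 4→0 ⇒ 0;  out=∅∪out(0)=∅
  fail(9) 'abbadb': from fail(8)=0 chase 'b': 0 ⇒ 0;  out={1}∪out(0)={1}

Run:
[0] read 'c'  n0⇒n0
[1] read 'a'  n0⇒n4
[2] read 'b'  n4⇒n5
[3] read 'b'  n5⇒n6
[4] read 'a'  n6⇒n7
[5] read 'd'  n7⇒n8
[6] read 'b'  n8⇒n9  ** P1@[1:6]
[7] read 'd'  n9⇒n0 (fail-walked)
[8] read 'a'  n0⇒n4
[9] read 'd'  n4⇒n0 (fail-walked)
[10] read 'a'  n0⇒n4
[11] read 'b'  n4⇒n5
[12] read 'b'  n5⇒n6
[13] read 'a'  n6⇒n7
[14] read 'd'  n7⇒n8
[15] read 'b'  n8⇒n9  ** P1@[10:15]
[16] read 'a'  n9⇒n4 (fail-walked)
[17] read 'a'  n4⇒n4 (fail-walked)
[18] read 'b'  n4⇒n5
[19] read 'b'  n5⇒n6
[20] read 'a'  n6⇒n7
[21] read 'd'  n7⇒n8
[22] read 'b'  n8⇒n9  ** P1@[17:22]
[23] read 'a'  n9⇒n4 (fail-walked)
[24] read 'e'  n4⇒n1 (fail-walked)
[25] read 'e'  n1⇒n1 (fail-walked)
[26] read 'c'  n1⇒n0 (fail-walked)
[27] read 'd'  n0⇒n0
[28] read 'b'  n0⇒n0
[29] read 'a'  n0⇒n4
[30] read 'b'  n4⇒n5
[31] read 'b'  n5⇒n6
[32] read 'a'  n6⇒n7
[33] read 'd'  n7⇒n8
[34] read 'b'  n8⇒n9  ** P1@[29:34]
[35] read 'b'  n9⇒n0 (fail-walked)
[36] read 'c'  n0⇒n0
[37] read 'a'  n0⇒n4
[38] read 'e'  n4⇒n1 (fail-walked)
[39] read 'a'  n1⇒n2
[40] read 'c'  n2⇒n3  ** P0@[38:40]
[41] read 'e'  n3⇒n1 (fail-walked)
[42] read 'a'  n1⇒n2
[43] read 'b'  n2⇒n5 (fail-walked)
[44] read 'b'  n5⇒n6
[45] read 'a'  n6⇒n7
[46] read 'd'  n7⇒n8
[47] read 'b'  n8⇒n9  ** P1@[42:47]
[48] read 'b'  n9⇒n0 (fail-walked)
[49] read 'a'  n0⇒n4
[50] read 'b'  n4⇒n5
[51] read 'b'  n5⇒n6
[52] read 'a'  n6⇒n7
[53] read 'd'  n7⇒n8
[54] read 'b'  n8⇒n9  ** P1@[49:54]
[55] read 'b'  n9⇒n0 (fail-walked)
[56] read 'd'  n0⇒n0
[57] read 'a'  n0⇒n4
[58] read 'b'  n4⇒n5
[59] read 'e'  n5⇒n1 (fail-walked)
[60] read 'a'  n1⇒n2
[61] read 'c'  n2⇒n3  ** P0@[59:61]
[62] read 'b'  n3⇒n0 (fail-walked)
[63] read 'e'  n0⇒n1
[64] read 'a'  n1⇒n2
[65] read 'c'  n2⇒n3  ** P0@[63:65]
[66] read 'a'  n3⇒n4 (fail-walked)
[67] read 'b'  n4⇒n5
[68] read 'b'  n5⇒n6
[69] read 'a'  n6⇒n7
[70] read 'd'  n7⇒n8
[71] read 'b'  n8⇒n9  ** P1@[66:71]
[72] read 'c'  n9⇒n0 (fail-walked)
[73] read 'a'  n0⇒n4
[74] read 'b'  n4⇒n5
[75] read 'b'  n5⇒n6

All matches (sorted): [[6,1],[15,1],[22,1],[34,1],[40,0],[47,1],[54,1],[61,0],[65,0],[71,1]]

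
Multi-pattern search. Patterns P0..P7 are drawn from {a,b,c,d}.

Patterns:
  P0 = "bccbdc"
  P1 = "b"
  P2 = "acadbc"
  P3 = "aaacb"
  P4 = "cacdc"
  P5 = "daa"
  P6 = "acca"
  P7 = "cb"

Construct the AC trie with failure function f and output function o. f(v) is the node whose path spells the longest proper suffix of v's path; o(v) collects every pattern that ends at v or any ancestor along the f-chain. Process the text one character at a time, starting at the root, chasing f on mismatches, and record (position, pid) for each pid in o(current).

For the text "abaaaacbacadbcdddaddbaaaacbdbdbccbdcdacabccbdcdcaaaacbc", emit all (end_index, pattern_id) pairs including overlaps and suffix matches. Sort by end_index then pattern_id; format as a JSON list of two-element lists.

Build:
Trie nodes:
  n0 'ε': a→7 b→1 c→17 d→22
  n1 'b': c→2  ←P1
  n2 'bc': c→3
  n3 'bcc': b→4
  n4 'bccb': d→5
  n5 'bccbd': c→6
  n6 'bccbdc': ·  ←P0
  n7 'a': a→13 c→8
  n8 'ac': a→9 c→25
  n9 'aca': d→10
  n10 'acad': b→11
  n11 'acadb': c→12
  n12 'acadbc': ·  ←P2
  n13 'aa': a→14
  n14 'aaa': c→15
  n15 'aaac': b→16
  n16 'aaacb': ·  ←P3
  n17 'c': a→18 b→27
  n18 'ca': c→19
  n19 'cac': d→20
  n20 'cacd': c→21
  n21 'cacdc': ·  ←P4
  n22 'd': a→23
  n23 'da': a→24
  n24 'daa': ·  ←P5
  n25 'acc': a→26
  n26 'acca': ·  ←P6
  n27 'cb': ·  ←P7

BFS fail/out derivation:
  fail(1) 'b': from fail(0)=0 chase 'b': 0 ⇒ 0;  out={1}∪out(0)={1}
  fail(7) 'a': from fail(0)=0 chase 'a': 0 ⇒ 0;  out=∅∪out(0)=∅
  fail(17) 'c': from fail(0)=0 chase 'c': 0 ⇒ 0;  out=∅∪out(0)=∅
  fail(22) 'd': from fail(0)=0 chase 'd': 0 ⇒ 0;  out=∅∪out(0)=∅
  fail(2) 'bc': from fail(1)=0 chase 'c': 0 ⇒ 17;  out=∅∪out(17)=∅
  fail(8) 'ac': from fail(7)=0 chase 'c': 0 ⇒ 17;  out=∅∪out(17)=∅
  fail(13) 'aa': from fail(7)=0 chase 'a': 0 ⇒ 7;  out=∅∪out(7)=∅
  fail(18) 'ca': from fail(17)=0 chase 'a': 0 ⇒ 7;  out=∅∪out(7)=∅
  fail(23) 'da': from fail(22)=0 chase 'a': 0 ⇒ 7;  out=∅∪out(7)=∅
  fail(27) 'cb': from fail(17)=0 chase 'b': 0 ⇒ 1;  out={7}∪out(1)={1,7}
  fail(3) 'bcc': from fail(2)=17 chase 'c': 17→0 ⇒ 17;  out=∅∪out(17)=∅
  fail(9) 'aca': from fail(8)=17 chase 'a': 17 ⇒ 18;  out=∅∪out(18)=∅
  fail(14) 'aaa': from fail(13)=7 chase 'a': 7 ⇒ 13;  out=∅∪out(13)=∅
  fail(19) 'cac': from fail(18)=7 chase 'c': 7 ⇒ 8;  out=∅∪out(8)=∅
  fail(24) 'daa': from fail(23)=7 chase 'a': 7 ⇒ 13;  out={5}∪out(13)={5}
  fail(25) 'acc': from fail(8)=17 chase 'c': 17→0 ⇒ 17;  out=∅∪out(17)=∅
  fail(4) 'bccb': from fail(3)=17 chase 'b': 17 ⇒ 27;  out=∅∪out(27)={1,7}
  fail(10) 'acad': from fail(9)=18 chase 'd': 18→7→0 ⇒ 22;  out=∅∪out(22)=∅
  fail(15) 'aaac': from fail(14)=13 chase 'c': 13→7 ⇒ 8;  out=∅∪out(8)=∅
  fail(20) 'cacd': from fail(19)=8 chase 'd': 8→17→0 ⇒ 22;  out=∅∪out(22)=∅
  fail(26) 'acca': from fail(25)=17 chase 'a': 17 ⇒ 18;  out={6}∪out(18)={6}
  fail(5) 'bccbd': from fail(4)=27 chase 'd': 27→1→0 ⇒ 22;  out=∅∪out(22)=∅
  fail(11) 'acadb': from fail(10)=22 chase 'b': 22→0 ⇒ 1;  out=∅∪out(1)={1}
  fail(16) 'aaacb': from fail(15)=8 chase 'b': 8→17 ⇒ 27;  out={3}∪out(27)={1,3,7}
  fail(21) 'cacdc': from fail(20)=22 chase 'c': 22→0 ⇒ 17;  out={4}∪out(17)={4}
  fail(6) 'bccbdc': from fail(5)=22 chase 'c': 22→0 ⇒ 17;  out={0}∪out(17)={0}
  fail(12) 'acadbc': from fail(11)=1 chase 'c': 1 ⇒ 2;  out={2}∪out(2)={2}

Scan:
[0] read 'a'  n0⇒n7
[1] read 'b'  n7⇒n1 (via fail)  → match P1@[1:1]
[2] read 'a'  n1⇒n7 (via fail)
[3] read 'a'  n7⇒n13
[4] read 'a'  n13⇒n14
[5] read 'a'  n14⇒n14 (via fail)
[6] read 'c'  n14⇒n15
[7] read 'b'  n15⇒n16  → match P1@[7:7],P3@[3:7],P7@[6:7]
[8] read 'a'  n16⇒n7 (via fail)
[9] read 'c'  n7⇒n8
[10] read 'a'  n8⇒n9
[11] read 'd'  n9⇒n10
[12] read 'b'  n10⇒n11  → match P1@[12:12]
[13] read 'c'  n11⇒n12  → match P2@[8:13]
[14] read 'd'  n12⇒n22 (via fail)
[15] read 'd'  n22⇒n22 (via fail)
[16] read 'd'  n22⇒n22 (via fail)
[17] read 'a'  n22⇒n23
[18] read 'd'  n23⇒n22 (via fail)
[19] read 'd'  n22⇒n22 (via fail)
[20] read 'b'  n22⇒n1 (via fail)  → match P1@[20:20]
[21] read 'a'  n1⇒n7 (via fail)
[22] read 'a'  n7⇒n13
[23] read 'a'  n13⇒n14
[24] read 'a'  n14⇒n14 (via fail)
[25] read 'c'  n14⇒n15
[26] read 'b'  n15⇒n16  → match P1@[26:26],P3@[22:26],P7@[25:26]
[27] read 'd'  n16⇒n22 (via fail)
[28] read 'b'  n22⇒n1 (via fail)  → match P1@[28:28]
[29] read 'd'  n1⇒n22 (via fail)
[30] read 'b'  n22⇒n1 (via fail)  → match P1@[30:30]
[31] read 'c'  n1⇒n2
[32] read 'c'  n2⇒n3
[33] read 'b'  n3⇒n4  → match P1@[33:33],P7@[32:33]
[34] read 'd'  n4⇒n5
[35] read 'c'  n5⇒n6  → match P0@[30:35]
[36] read 'd'  n6⇒n22 (via fail)
[37] read 'a'  n22⇒n23
[38] read 'c'  n23⇒n8 (via fail)
[39] read 'a'  n8⇒n9
[40] read 'b'  n9⇒n1 (via fail)  → match P1@[40:40]
[41] read 'c'  n1⇒n2
[42] read 'c'  n2⇒n3
[43] read 'b'  n3⇒n4  → match P1@[43:43],P7@[42:43]
[44] read 'd'  n4⇒n5
[45] read 'c'  n5⇒n6  → match P0@[40:45]
[46] read 'd'  n6⇒n22 (via fail)
[47] read 'c'  n22⇒n17 (via fail)
[48] read 'a'  n17⇒n18
[49] read 'a'  n18⇒n13 (via fail)
[50] read 'a'  n13⇒n14
[51] read 'a'  n14⇒n14 (via fail)
[52] read 'c'  n14⇒n15
[53] read 'b'  n15⇒n16  → match P1@[53:53],P3@[49:53],P7@[52:53]
[54] read 'c'  n16⇒n2 (via fail)

Matches: [[1,1],[7,1],[7,3],[7,7],[12,1],[13,2],[20,1],[26,1],[26,3],[26,7],[28,1],[30,1],[33,1],[33,7],[35,0],[40,1],[43,1],[43,7],[45,0],[53,1],[53,3],[53,7]]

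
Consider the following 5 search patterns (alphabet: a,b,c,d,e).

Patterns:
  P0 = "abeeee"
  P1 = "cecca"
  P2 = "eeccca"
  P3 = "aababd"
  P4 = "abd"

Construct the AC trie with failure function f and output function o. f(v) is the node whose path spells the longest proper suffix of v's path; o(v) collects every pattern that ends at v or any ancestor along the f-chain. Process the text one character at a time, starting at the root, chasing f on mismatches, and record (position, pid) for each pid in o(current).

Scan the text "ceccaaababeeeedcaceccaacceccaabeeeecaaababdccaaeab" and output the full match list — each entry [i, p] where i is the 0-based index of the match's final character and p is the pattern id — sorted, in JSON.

Build automaton:
Trie (insert patterns):
  0='ε' goto a→1 c→7 e→12
  1='a' goto a→18 b→2
  2='ab' goto d→23 e→3
  3='abe' goto e→4
  4='abee' goto e→5
  5='abeee' goto e→6
  6='abeeee' goto ·  ←P0
  7='c' goto e→8
  8='ce' goto c→9
  9='cec' goto c→10
  10='cecc' goto a→11
  11='cecca' goto ·  ←P1
  12='e' goto e→13
  13='ee' goto c→14
  14='eec' goto c→15
  15='eecc' goto c→16
  16='eeccc' goto a→17
  17='eeccca' goto ·  ←P2
  18='aa' goto b→19
  19='aab' goto a→20
  20='aaba' goto b→21
  21='aabab' goto d→22
  22='aababd' goto ·  ←P3
  23='abd' goto ·  ←P4

BFS fail/out derivation:
  n1('a'): parent n0 fail=0; on 'a' 0 → fail=0;  out ∅∪∅=∅
  n7('c'): parent n0 fail=0; on 'c' 0 → fail=0;  out ∅∪∅=∅
  n12('e'): parent n0 fail=0; on 'e' 0 → fail=0;  out ∅∪∅=∅
  n2('ab'): parent n1 fail=0; on 'b' 0 → fail=0;  out ∅∪∅=∅
  n8('ce'): parent n7 fail=0; on 'e' 0 → fail=12;  out ∅∪∅=∅
  n13('ee'): parent n12 fail=0; on 'e' 0 → fail=12;  out ∅∪∅=∅
  n18('aa'): parent n1 fail=0; on 'a' 0 → fail=1;  out ∅∪∅=∅
  n3('abe'): parent n2 fail=0; on 'e' 0 → fail=12;  out ∅∪∅=∅
  n9('cec'): parent n8 fail=12; on 'c' 12→0 → fail=7;  out ∅∪∅=∅
  n14('eec'): parent n13 fail=12; on 'c' 12→0 → fail=7;  out ∅∪∅=∅
  n19('aab'): parent n18 fail=1; on 'b' 1 → fail=2;  out ∅∪∅=∅
  n23('abd'): parent n2 fail=0; on 'd' 0 → fail=0;  out {4}∪∅={4}
  n4('abee'): parent n3 fail=12; on 'e' 12 → fail=13;  out ∅∪∅=∅
  n10('cecc'): parent n9 fail=7; on 'c' 7→0 → fail=7;  out ∅∪∅=∅
  n15('eecc'): parent n14 fail=7; on 'c' 7→0 → fail=7;  out ∅∪∅=∅
  n20('aaba'): parent n19 fail=2; on 'a' 2→0 → fail=1;  out ∅∪∅=∅
  n5('abeee'): parent n4 fail=13; on 'e' 13→12 → fail=13;  out ∅∪∅=∅
  n11('cecca'): parent n10 fail=7; on 'a' 7→0 → fail=1;  out {1}∪∅={1}
  n16('eeccc'): parent n15 fail=7; on 'c' 7→0 → fail=7;  out ∅∪∅=∅
  n21('aabab'): parent n20 fail=1; on 'b' 1 → fail=2;  out ∅∪∅=∅
  n6('abeeee'): parent n5 fail=13; on 'e' 13→12 → fail=13;  out {0}∪∅={0}
  n17('eeccca'): parent n16 fail=7; on 'a' 7→0 → fail=1;  out {2}∪∅={2}
  n22('aababd'): parent n21 fail=2; on 'd' 2 → fail=23;  out {3}∪{4}={3,4}

Run:
i=0 'c': node 0→7
i=1 'e': node 7→8
i=2 'c': node 8→9
i=3 'c': node 9→10
i=4 'a': node 10→11  → match P1@[0:4]
i=5 'a': node 11→18 (fail-walked)
i=6 'a': node 18→18 (fail-walked)
i=7 'b': node 18→19
i=8 'a': node 19→20
i=9 'b': node 20→21
i=10 'e': node 21→3 (fail-walked)
i=11 'e': node 3→4
i=12 'e': node 4→5
i=13 'e': node 5→6  → match P0@[8:13]
i=14 'd': node 6→0 (fail-walked)
i=15 'c': node 0→7
i=16 'a': node 7→1 (fail-walked)
i=17 'c': node 1→7 (fail-walked)
i=18 'e': node 7→8
i=19 'c': node 8→9
i=20 'c': node 9→10
i=21 'a': node 10→11  → match P1@[17:21]
i=22 'a': node 11→18 (fail-walked)
i=23 'c': node 18→7 (fail-walked)
i=24 'c': node 7→7 (fail-walked)
i=25 'e': node 7→8
i=26 'c': node 8→9
i=27 'c': node 9→10
i=28 'a': node 10→11  → match P1@[24:28]
i=29 'a': node 11→18 (fail-walked)
i=30 'b': node 18→19
i=31 'e': node 19→3 (fail-walked)
i=32 'e': node 3→4
i=33 'e': node 4→5
i=34 'e': node 5→6  → match P0@[29:34]
i=35 'c': node 6→14 (fail-walked)
i=36 'a': node 14→1 (fail-walked)
i=37 'a': node 1→18
i=38 'a': node 18→18 (fail-walked)
i=39 'b': node 18→19
i=40 'a': node 19→20
i=41 'b': node 20→21
i=42 'd': node 21→22  → match P3@[37:42],P4@[40:42]
i=43 'c': node 22→7 (fail-walked)
i=44 'c': node 7→7 (fail-walked)
i=45 'a': node 7→1 (fail-walked)
i=46 'a': node 1→18
i=47 'e': node 18→12 (fail-walked)
i=48 'a': node 12→1 (fail-walked)
i=49 'b': node 1→2

All matches (sorted): [[4,1],[13,0],[21,1],[28,1],[34,0],[42,3],[42,4]]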